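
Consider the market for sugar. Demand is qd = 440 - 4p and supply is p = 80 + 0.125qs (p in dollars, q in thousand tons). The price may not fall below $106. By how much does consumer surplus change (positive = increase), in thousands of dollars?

Rearranging supply gives qs = 8p - 640. Setting quantity demanded equal to quantity supplied, 440 - 4p = 8p - 640, gives p* = 90 and q* = 80.
Since 106 > 90, the floor is binding.
At p = 106: qd = 440 - 4·106 = 16 and qs = 8·106 - 640 = 208.
Consumer surplus without the control is ½ · (110 - 90) · 80 = 800.
With the floor, consumers buy 16 units at 106, so CS = ½ · (110 - 106) · 16 = 32.
Change in consumer surplus = 32 - 800 = -768.

-768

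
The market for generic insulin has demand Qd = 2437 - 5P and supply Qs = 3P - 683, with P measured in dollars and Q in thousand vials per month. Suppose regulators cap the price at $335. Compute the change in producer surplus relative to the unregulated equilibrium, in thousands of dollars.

-22247.5

Without the control the market clears where 2437 - 5P = 3P - 683, i.e. P* = 390 and Q* = 487.
Because the ceiling (335) lies below the market-clearing price, it is binding.
At P = 335: Qd = 2437 - 5·335 = 762 and Qs = 3·335 - 683 = 322.
Producer surplus without the control is ½ · (390 - 683/3) · 487 = 237169/6.
With the ceiling, producers sell 322 units at 335, so PS = ½ · (335 - 683/3) · 322 = 51842/3.
Change in producer surplus = 51842/3 - 237169/6 = -22247.5.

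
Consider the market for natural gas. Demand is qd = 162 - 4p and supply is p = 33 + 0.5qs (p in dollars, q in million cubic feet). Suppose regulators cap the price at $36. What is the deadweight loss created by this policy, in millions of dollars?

Rearranging supply gives qs = 2p - 66. Setting quantity demanded equal to quantity supplied, 162 - 4p = 2p - 66, gives p* = 38 and q* = 10.
The ceiling of 36 is below the equilibrium price 38, so it binds.
At p = 36: qd = 162 - 4·36 = 18 and qs = 2·36 - 66 = 6.
Quantity traded falls to 6. At q = 6 the demand price is (162 - 6)/4 = 39 and the supply price is (66 + 6)/2 = 36.
Deadweight loss = ½ · (39 - 36) · (10 - 6) = ½ · 3 · 4 = 6.

6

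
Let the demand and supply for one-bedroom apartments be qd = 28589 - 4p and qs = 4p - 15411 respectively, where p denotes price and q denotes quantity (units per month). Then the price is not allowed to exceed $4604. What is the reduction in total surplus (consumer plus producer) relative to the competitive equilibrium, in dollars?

3211264

Equilibrium: 28589 - 4p = 4p - 15411, so 44000 = 8p and p* = 5500, q* = 6589.
Because the ceiling (4604) lies below the market-clearing price, it is binding.
At p = 4604: qd = 28589 - 4·4604 = 10173 and qs = 4·4604 - 15411 = 3005.
Quantity traded falls to 3005. At q = 3005 the demand price is (28589 - 3005)/4 = 6396 and the supply price is (15411 + 3005)/4 = 4604.
Deadweight loss = ½ · (6396 - 4604) · (6589 - 3005) = ½ · 1792 · 3584 = 3211264.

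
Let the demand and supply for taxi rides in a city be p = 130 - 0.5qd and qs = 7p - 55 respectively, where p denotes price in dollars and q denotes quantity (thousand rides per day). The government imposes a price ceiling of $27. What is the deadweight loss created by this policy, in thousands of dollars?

1008

Rearranging demand gives qd = 260 - 2p. Without the control the market clears where 260 - 2p = 7p - 55, i.e. p* = 35 and q* = 190.
Because the ceiling (27) lies below the market-clearing price, it is binding.
At p = 27: qd = 260 - 2·27 = 206 and qs = 7·27 - 55 = 134.
Quantity traded falls to 134. At q = 134 the demand price is (260 - 134)/2 = 63 and the supply price is (55 + 134)/7 = 27.
Deadweight loss = ½ · (63 - 27) · (190 - 134) = ½ · 36 · 56 = 1008.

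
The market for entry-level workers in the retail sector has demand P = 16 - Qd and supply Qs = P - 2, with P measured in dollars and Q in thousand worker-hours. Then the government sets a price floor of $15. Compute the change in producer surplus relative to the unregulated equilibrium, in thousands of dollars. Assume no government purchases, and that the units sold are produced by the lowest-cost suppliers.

-12

Rearranging demand gives Qd = 16 - P. Without the control the market clears where 16 - P = P - 2, i.e. P* = 9 and Q* = 7.
Because the floor (15) lies above the market-clearing price, it is binding.
At P = 15: Qd = 16 - 15 = 1 and Qs = 15 - 2 = 13.
Producer surplus without the control is ½ · (9 - 2) · 7 = 24.5.
With the floor, 1 units are sold at 15. The supply price at Q = 1 is 3, so PS = ½ · [(15 - 2) + (15 - 3)] · 1 = 12.5.
Change in producer surplus = 12.5 - 24.5 = -12.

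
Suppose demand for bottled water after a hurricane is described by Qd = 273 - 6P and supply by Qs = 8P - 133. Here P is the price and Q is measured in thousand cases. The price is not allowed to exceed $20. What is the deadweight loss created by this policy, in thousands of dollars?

In a free market, 273 - 6P = 8P - 133 gives the equilibrium P* = 29, Q* = 99.
Because the ceiling (20) lies below the market-clearing price, it is binding.
At P = 20: Qd = 273 - 6·20 = 153 and Qs = 8·20 - 133 = 27.
Quantity traded falls to 27. At Q = 27 the demand price is (273 - 27)/6 = 41 and the supply price is (133 + 27)/8 = 20.
Deadweight loss = ½ · (41 - 20) · (99 - 27) = ½ · 21 · 72 = 756.

756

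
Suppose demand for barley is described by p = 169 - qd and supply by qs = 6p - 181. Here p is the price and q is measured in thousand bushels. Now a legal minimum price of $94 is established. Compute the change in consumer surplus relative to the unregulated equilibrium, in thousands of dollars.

Rearranging demand gives qd = 169 - p. In a free market, 169 - p = 6p - 181 gives the equilibrium p* = 50, q* = 119.
Because the floor (94) lies above the market-clearing price, it is binding.
At p = 94: qd = 169 - 94 = 75 and qs = 6·94 - 181 = 383.
Consumer surplus without the control is ½ · (169 - 50) · 119 = 7080.5.
With the floor, consumers buy 75 units at 94, so CS = ½ · (169 - 94) · 75 = 2812.5.
Change in consumer surplus = 2812.5 - 7080.5 = -4268.

-4268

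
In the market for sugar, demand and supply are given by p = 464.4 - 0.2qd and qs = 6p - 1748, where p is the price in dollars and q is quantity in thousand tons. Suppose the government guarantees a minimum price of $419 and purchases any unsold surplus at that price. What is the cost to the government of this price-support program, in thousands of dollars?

225841

Rearranging demand gives qd = 2322 - 5p. Setting quantity demanded equal to quantity supplied, 2322 - 5p = 6p - 1748, gives p* = 370 and q* = 472.
The floor of 419 is above the equilibrium price 370, so it binds.
At p = 419: qd = 2322 - 5·419 = 227 and qs = 6·419 - 1748 = 766.
Surplus = qs - qd = 539.
Government expenditure = surplus × support price = 539 × 419 = 225841.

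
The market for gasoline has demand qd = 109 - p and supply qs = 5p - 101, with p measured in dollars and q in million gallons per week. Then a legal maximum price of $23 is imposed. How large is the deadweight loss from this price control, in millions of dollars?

2160

Setting quantity demanded equal to quantity supplied, 109 - p = 5p - 101, gives p* = 35 and q* = 74.
Since 23 < 35, the ceiling is binding.
At p = 23: qd = 109 - 23 = 86 and qs = 5·23 - 101 = 14.
Quantity traded falls to 14. At q = 14 the demand price is 109 - 14 = 95 and the supply price is (101 + 14)/5 = 23.
Deadweight loss = ½ · (95 - 23) · (74 - 14) = ½ · 72 · 60 = 2160.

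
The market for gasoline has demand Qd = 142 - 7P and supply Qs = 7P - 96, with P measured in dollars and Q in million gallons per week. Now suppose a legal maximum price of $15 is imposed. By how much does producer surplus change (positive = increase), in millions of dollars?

-32

Without the control the market clears where 142 - 7P = 7P - 96, i.e. P* = 17 and Q* = 23.
The ceiling of 15 is below the equilibrium price 17, so it binds.
At P = 15: Qd = 142 - 7·15 = 37 and Qs = 7·15 - 96 = 9.
Producer surplus without the control is ½ · (17 - 96/7) · 23 = 529/14.
With the ceiling, producers sell 9 units at 15, so PS = ½ · (15 - 96/7) · 9 = 81/14.
Change in producer surplus = 81/14 - 529/14 = -32.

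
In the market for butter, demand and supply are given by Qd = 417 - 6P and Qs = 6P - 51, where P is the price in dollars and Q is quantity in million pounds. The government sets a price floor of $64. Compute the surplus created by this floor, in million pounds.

In a free market, 417 - 6P = 6P - 51 gives the equilibrium P* = 39, Q* = 183.
Because the floor (64) lies above the market-clearing price, it is binding.
At P = 64: Qd = 417 - 6·64 = 33 and Qs = 6·64 - 51 = 333.
Surplus = Qs - Qd = 333 - 33 = 300.

300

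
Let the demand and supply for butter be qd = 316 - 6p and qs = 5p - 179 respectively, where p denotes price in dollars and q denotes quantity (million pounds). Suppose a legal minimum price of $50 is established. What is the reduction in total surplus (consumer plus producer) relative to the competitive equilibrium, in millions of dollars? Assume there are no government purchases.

165

Setting quantity demanded equal to quantity supplied, 316 - 6p = 5p - 179, gives p* = 45 and q* = 46.
Because the floor (50) lies above the market-clearing price, it is binding.
At p = 50: qd = 316 - 6·50 = 16 and qs = 5·50 - 179 = 71.
Quantity traded falls to 16. At q = 16 the demand price is (316 - 16)/6 = 50 and the supply price is (179 + 16)/5 = 39.
Deadweight loss = ½ · (50 - 39) · (46 - 16) = ½ · 11 · 30 = 165.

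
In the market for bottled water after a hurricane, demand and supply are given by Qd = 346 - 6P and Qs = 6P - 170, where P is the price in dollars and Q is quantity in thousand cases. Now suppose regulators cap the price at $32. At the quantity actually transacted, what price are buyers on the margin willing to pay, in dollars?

54

Setting quantity demanded equal to quantity supplied, 346 - 6P = 6P - 170, gives P* = 43 and Q* = 88.
The ceiling of 32 is below the equilibrium price 43, so it binds.
At P = 32: Qd = 346 - 6·32 = 154 and Qs = 6·32 - 170 = 22.
Only 22 units reach the market. On the demand curve, the marginal buyer's willingness to pay at Q = 22 is (346 - 22)/6 = 54.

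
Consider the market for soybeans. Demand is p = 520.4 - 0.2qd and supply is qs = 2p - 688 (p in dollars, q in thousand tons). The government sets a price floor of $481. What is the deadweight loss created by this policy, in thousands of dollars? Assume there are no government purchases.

Rearranging demand gives qd = 2602 - 5p. In a free market, 2602 - 5p = 2p - 688 gives the equilibrium p* = 470, q* = 252.
The floor of 481 is above the equilibrium price 470, so it binds.
At p = 481: qd = 2602 - 5·481 = 197 and qs = 2·481 - 688 = 274.
Quantity traded falls to 197. At q = 197 the demand price is (2602 - 197)/5 = 481 and the supply price is (688 + 197)/2 = 442.5.
Deadweight loss = ½ · (481 - 442.5) · (252 - 197) = ½ · 38.5 · 55 = 1058.75.

1058.75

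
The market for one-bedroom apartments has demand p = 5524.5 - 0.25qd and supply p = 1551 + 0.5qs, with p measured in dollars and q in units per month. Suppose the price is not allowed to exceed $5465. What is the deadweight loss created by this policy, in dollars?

0

Rearranging demand gives qd = 22098 - 4p; rearranging supply gives qs = 2p - 3102. Equilibrium: 22098 - 4p = 2p - 3102, so 25200 = 6p and p* = 4200, q* = 5298.
Since 5465 is above p* = 4200, the ceiling does not bind and the free-market outcome prevails.
Since the control does not bind, no trades are prevented and deadweight loss is zero.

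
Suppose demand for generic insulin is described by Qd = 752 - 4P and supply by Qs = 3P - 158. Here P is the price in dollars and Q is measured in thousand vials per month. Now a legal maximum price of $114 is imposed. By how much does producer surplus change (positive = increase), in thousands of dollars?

-3328

Without the control the market clears where 752 - 4P = 3P - 158, i.e. P* = 130 and Q* = 232.
Because the ceiling (114) lies below the market-clearing price, it is binding.
At P = 114: Qd = 752 - 4·114 = 296 and Qs = 3·114 - 158 = 184.
Producer surplus without the control is ½ · (130 - 158/3) · 232 = 26912/3.
With the ceiling, producers sell 184 units at 114, so PS = ½ · (114 - 158/3) · 184 = 16928/3.
Change in producer surplus = 16928/3 - 26912/3 = -3328.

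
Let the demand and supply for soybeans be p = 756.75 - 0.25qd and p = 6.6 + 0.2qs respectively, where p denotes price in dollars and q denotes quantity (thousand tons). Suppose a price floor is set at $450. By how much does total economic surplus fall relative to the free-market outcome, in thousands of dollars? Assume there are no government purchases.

Rearranging demand gives qd = 3027 - 4p; rearranging supply gives qs = 5p - 33. Equilibrium: 3027 - 4p = 5p - 33, so 3060 = 9p and p* = 340, q* = 1667.
The floor of 450 is above the equilibrium price 340, so it binds.
At p = 450: qd = 3027 - 4·450 = 1227 and qs = 5·450 - 33 = 2217.
Quantity traded falls to 1227. At q = 1227 the demand price is (3027 - 1227)/4 = 450 and the supply price is (33 + 1227)/5 = 252.
Deadweight loss = ½ · (450 - 252) · (1667 - 1227) = ½ · 198 · 440 = 43560.

43560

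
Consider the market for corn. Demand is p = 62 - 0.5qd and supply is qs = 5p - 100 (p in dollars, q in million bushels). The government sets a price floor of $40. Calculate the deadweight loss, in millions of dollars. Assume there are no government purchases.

Rearranging demand gives qd = 124 - 2p. Equilibrium: 124 - 2p = 5p - 100, so 224 = 7p and p* = 32, q* = 60.
Since 40 > 32, the floor is binding.
At p = 40: qd = 124 - 2·40 = 44 and qs = 5·40 - 100 = 100.
Quantity traded falls to 44. At q = 44 the demand price is (124 - 44)/2 = 40 and the supply price is (100 + 44)/5 = 28.8.
Deadweight loss = ½ · (40 - 28.8) · (60 - 44) = ½ · 11.2 · 16 = 89.6.

89.6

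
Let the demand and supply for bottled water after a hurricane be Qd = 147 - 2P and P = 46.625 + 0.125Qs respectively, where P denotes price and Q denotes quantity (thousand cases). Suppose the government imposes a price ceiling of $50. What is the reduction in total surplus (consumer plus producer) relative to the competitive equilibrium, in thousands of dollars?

Rearranging supply gives Qs = 8P - 373. Setting quantity demanded equal to quantity supplied, 147 - 2P = 8P - 373, gives P* = 52 and Q* = 43.
The ceiling of 50 is below the equilibrium price 52, so it binds.
At P = 50: Qd = 147 - 2·50 = 47 and Qs = 8·50 - 373 = 27.
Quantity traded falls to 27. At Q = 27 the demand price is (147 - 27)/2 = 60 and the supply price is (373 + 27)/8 = 50.
Deadweight loss = ½ · (60 - 50) · (43 - 27) = ½ · 10 · 16 = 80.

80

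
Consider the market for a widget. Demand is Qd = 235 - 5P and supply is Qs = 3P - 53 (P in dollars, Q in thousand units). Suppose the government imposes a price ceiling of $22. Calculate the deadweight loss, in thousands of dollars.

470.4

Setting quantity demanded equal to quantity supplied, 235 - 5P = 3P - 53, gives P* = 36 and Q* = 55.
Because the ceiling (22) lies below the market-clearing price, it is binding.
At P = 22: Qd = 235 - 5·22 = 125 and Qs = 3·22 - 53 = 13.
Quantity traded falls to 13. At Q = 13 the demand price is (235 - 13)/5 = 44.4 and the supply price is (53 + 13)/3 = 22.
Deadweight loss = ½ · (44.4 - 22) · (55 - 13) = ½ · 22.4 · 42 = 470.4.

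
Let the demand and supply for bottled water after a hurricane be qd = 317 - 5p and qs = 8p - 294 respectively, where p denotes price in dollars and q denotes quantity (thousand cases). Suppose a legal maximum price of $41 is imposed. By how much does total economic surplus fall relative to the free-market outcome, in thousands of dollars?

Without the control the market clears where 317 - 5p = 8p - 294, i.e. p* = 47 and q* = 82.
The ceiling of 41 is below the equilibrium price 47, so it binds.
At p = 41: qd = 317 - 5·41 = 112 and qs = 8·41 - 294 = 34.
Quantity traded falls to 34. At q = 34 the demand price is (317 - 34)/5 = 56.6 and the supply price is (294 + 34)/8 = 41.
Deadweight loss = ½ · (56.6 - 41) · (82 - 34) = ½ · 15.6 · 48 = 374.4.

374.4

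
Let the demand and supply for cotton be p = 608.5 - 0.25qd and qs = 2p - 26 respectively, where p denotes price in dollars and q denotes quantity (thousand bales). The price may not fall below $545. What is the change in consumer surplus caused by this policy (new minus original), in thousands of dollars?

Rearranging demand gives qd = 2434 - 4p. Setting quantity demanded equal to quantity supplied, 2434 - 4p = 2p - 26, gives p* = 410 and q* = 794.
Since 545 > 410, the floor is binding.
At p = 545: qd = 2434 - 4·545 = 254 and qs = 2·545 - 26 = 1064.
Consumer surplus without the control is ½ · (608.5 - 410) · 794 = 78804.5.
With the floor, consumers buy 254 units at 545, so CS = ½ · (608.5 - 545) · 254 = 8064.5.
Change in consumer surplus = 8064.5 - 78804.5 = -70740.

-70740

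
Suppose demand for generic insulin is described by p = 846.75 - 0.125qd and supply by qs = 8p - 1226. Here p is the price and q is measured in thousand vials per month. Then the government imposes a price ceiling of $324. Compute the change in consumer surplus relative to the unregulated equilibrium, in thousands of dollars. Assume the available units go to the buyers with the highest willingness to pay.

Rearranging demand gives qd = 6774 - 8p. Without the control the market clears where 6774 - 8p = 8p - 1226, i.e. p* = 500 and q* = 2774.
Since 324 < 500, the ceiling is binding.
At p = 324: qd = 6774 - 8·324 = 4182 and qs = 8·324 - 1226 = 1366.
Consumer surplus without the control is ½ · (846.75 - 500) · 2774 = 480942.25.
With the ceiling, 1366 units are sold at 324 (assume they go to the highest-value buyers). The demand price at q = 1366 is 676, so CS = ½ · [(846.75 - 324) + (676 - 324)] · 1366 = 597454.25.
Change in consumer surplus = 597454.25 - 480942.25 = 116512.

116512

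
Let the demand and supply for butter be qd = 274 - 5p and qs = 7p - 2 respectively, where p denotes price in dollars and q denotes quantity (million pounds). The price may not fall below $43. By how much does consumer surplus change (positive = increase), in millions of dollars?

-2180

Without the control the market clears where 274 - 5p = 7p - 2, i.e. p* = 23 and q* = 159.
Since 43 > 23, the floor is binding.
At p = 43: qd = 274 - 5·43 = 59 and qs = 7·43 - 2 = 299.
Consumer surplus without the control is ½ · (54.8 - 23) · 159 = 2528.1.
With the floor, consumers buy 59 units at 43, so CS = ½ · (54.8 - 43) · 59 = 348.1.
Change in consumer surplus = 348.1 - 2528.1 = -2180.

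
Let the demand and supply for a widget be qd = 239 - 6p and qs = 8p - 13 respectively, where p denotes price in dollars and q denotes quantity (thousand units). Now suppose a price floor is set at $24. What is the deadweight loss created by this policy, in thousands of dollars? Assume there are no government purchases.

189

Setting quantity demanded equal to quantity supplied, 239 - 6p = 8p - 13, gives p* = 18 and q* = 131.
The floor of 24 is above the equilibrium price 18, so it binds.
At p = 24: qd = 239 - 6·24 = 95 and qs = 8·24 - 13 = 179.
Quantity traded falls to 95. At q = 95 the demand price is (239 - 95)/6 = 24 and the supply price is (13 + 95)/8 = 13.5.
Deadweight loss = ½ · (24 - 13.5) · (131 - 95) = ½ · 10.5 · 36 = 189.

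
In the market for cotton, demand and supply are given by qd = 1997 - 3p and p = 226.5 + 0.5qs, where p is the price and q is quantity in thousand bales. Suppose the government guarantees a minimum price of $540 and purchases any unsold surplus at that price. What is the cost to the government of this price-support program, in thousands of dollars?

135000

Rearranging supply gives qs = 2p - 453. Without the control the market clears where 1997 - 3p = 2p - 453, i.e. p* = 490 and q* = 527.
Since 540 > 490, the floor is binding.
At p = 540: qd = 1997 - 3·540 = 377 and qs = 2·540 - 453 = 627.
Surplus = qs - qd = 250.
Government expenditure = surplus × support price = 250 × 540 = 135000.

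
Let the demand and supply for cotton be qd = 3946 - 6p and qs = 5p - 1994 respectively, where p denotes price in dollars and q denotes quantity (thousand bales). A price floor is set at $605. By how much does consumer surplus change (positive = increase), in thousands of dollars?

-33215

Setting quantity demanded equal to quantity supplied, 3946 - 6p = 5p - 1994, gives p* = 540 and q* = 706.
The floor of 605 is above the equilibrium price 540, so it binds.
At p = 605: qd = 3946 - 6·605 = 316 and qs = 5·605 - 1994 = 1031.
Consumer surplus without the control is ½ · (1973/3 - 540) · 706 = 124609/3.
With the floor, consumers buy 316 units at 605, so CS = ½ · (1973/3 - 605) · 316 = 24964/3.
Change in consumer surplus = 24964/3 - 124609/3 = -33215.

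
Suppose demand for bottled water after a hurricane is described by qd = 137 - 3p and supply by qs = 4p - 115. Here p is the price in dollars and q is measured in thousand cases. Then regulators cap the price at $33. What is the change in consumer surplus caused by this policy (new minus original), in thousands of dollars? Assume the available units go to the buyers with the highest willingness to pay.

27

In a free market, 137 - 3p = 4p - 115 gives the equilibrium p* = 36, q* = 29.
Because the ceiling (33) lies below the market-clearing price, it is binding.
At p = 33: qd = 137 - 3·33 = 38 and qs = 4·33 - 115 = 17.
Consumer surplus without the control is ½ · (137/3 - 36) · 29 = 841/6.
With the ceiling, 17 units are sold at 33 (assume they go to the highest-value buyers). The demand price at q = 17 is 40, so CS = ½ · [(137/3 - 33) + (40 - 33)] · 17 = 1003/6.
Change in consumer surplus = 1003/6 - 841/6 = 27.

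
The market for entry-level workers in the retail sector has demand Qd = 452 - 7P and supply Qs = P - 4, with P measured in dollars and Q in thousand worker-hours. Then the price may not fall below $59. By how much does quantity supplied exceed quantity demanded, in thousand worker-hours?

16

In a free market, 452 - 7P = P - 4 gives the equilibrium P* = 57, Q* = 53.
Since 59 > 57, the floor is binding.
At P = 59: Qd = 452 - 7·59 = 39 and Qs = 59 - 4 = 55.
Surplus = Qs - Qd = 55 - 39 = 16.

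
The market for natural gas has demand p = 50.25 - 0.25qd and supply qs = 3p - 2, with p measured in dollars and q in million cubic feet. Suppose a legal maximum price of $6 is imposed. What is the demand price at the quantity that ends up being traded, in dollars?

Rearranging demand gives qd = 201 - 4p. Equilibrium: 201 - 4p = 3p - 2, so 203 = 7p and p* = 29, q* = 85.
Since 6 < 29, the ceiling is binding.
At p = 6: qd = 201 - 4·6 = 177 and qs = 3·6 - 2 = 16.
Only 16 units reach the market. On the demand curve, the marginal buyer's willingness to pay at q = 16 is (201 - 16)/4 = 46.25.

46.25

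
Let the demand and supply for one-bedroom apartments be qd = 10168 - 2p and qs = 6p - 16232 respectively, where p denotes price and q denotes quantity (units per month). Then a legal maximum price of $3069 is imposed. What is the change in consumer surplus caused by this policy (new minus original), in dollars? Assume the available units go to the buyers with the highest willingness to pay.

Equilibrium: 10168 - 2p = 6p - 16232, so 26400 = 8p and p* = 3300, q* = 3568.
Since 3069 < 3300, the ceiling is binding.
At p = 3069: qd = 10168 - 2·3069 = 4030 and qs = 6·3069 - 16232 = 2182.
Consumer surplus without the control is ½ · (5084 - 3300) · 3568 = 3182656.
With the ceiling, 2182 units are sold at 3069 (assume they go to the highest-value buyers). The demand price at q = 2182 is 3993, so CS = ½ · [(5084 - 3069) + (3993 - 3069)] · 2182 = 3206449.
Change in consumer surplus = 3206449 - 3182656 = 23793.

23793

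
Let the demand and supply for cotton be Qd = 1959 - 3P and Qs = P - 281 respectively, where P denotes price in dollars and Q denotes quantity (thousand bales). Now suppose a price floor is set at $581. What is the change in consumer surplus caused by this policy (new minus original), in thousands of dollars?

Setting quantity demanded equal to quantity supplied, 1959 - 3P = P - 281, gives P* = 560 and Q* = 279.
Since 581 > 560, the floor is binding.
At P = 581: Qd = 1959 - 3·581 = 216 and Qs = 581 - 281 = 300.
Consumer surplus without the control is ½ · (653 - 560) · 279 = 12973.5.
With the floor, consumers buy 216 units at 581, so CS = ½ · (653 - 581) · 216 = 7776.
Change in consumer surplus = 7776 - 12973.5 = -5197.5.

-5197.5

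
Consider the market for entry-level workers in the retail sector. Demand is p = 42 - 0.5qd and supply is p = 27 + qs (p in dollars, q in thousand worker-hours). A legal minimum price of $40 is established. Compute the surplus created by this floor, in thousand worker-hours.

Rearranging demand gives qd = 84 - 2p; rearranging supply gives qs = p - 27. In a free market, 84 - 2p = p - 27 gives the equilibrium p* = 37, q* = 10.
Since 40 > 37, the floor is binding.
At p = 40: qd = 84 - 2·40 = 4 and qs = 40 - 27 = 13.
Surplus = qs - qd = 13 - 4 = 9.

9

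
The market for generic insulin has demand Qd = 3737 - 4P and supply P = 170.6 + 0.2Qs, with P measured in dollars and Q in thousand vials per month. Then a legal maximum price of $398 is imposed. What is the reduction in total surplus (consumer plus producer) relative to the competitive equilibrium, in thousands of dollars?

70560

Rearranging supply gives Qs = 5P - 853. Setting quantity demanded equal to quantity supplied, 3737 - 4P = 5P - 853, gives P* = 510 and Q* = 1697.
Since 398 < 510, the ceiling is binding.
At P = 398: Qd = 3737 - 4·398 = 2145 and Qs = 5·398 - 853 = 1137.
Quantity traded falls to 1137. At Q = 1137 the demand price is (3737 - 1137)/4 = 650 and the supply price is (853 + 1137)/5 = 398.
Deadweight loss = ½ · (650 - 398) · (1697 - 1137) = ½ · 252 · 560 = 70560.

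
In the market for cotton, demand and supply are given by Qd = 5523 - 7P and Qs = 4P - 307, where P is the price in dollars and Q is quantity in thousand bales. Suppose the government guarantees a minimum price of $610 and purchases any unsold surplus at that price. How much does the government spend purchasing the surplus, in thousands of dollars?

536800

In a free market, 5523 - 7P = 4P - 307 gives the equilibrium P* = 530, Q* = 1813.
The floor of 610 is above the equilibrium price 530, so it binds.
At P = 610: Qd = 5523 - 7·610 = 1253 and Qs = 4·610 - 307 = 2133.
Surplus = Qs - Qd = 880.
Government expenditure = surplus × support price = 880 × 610 = 536800.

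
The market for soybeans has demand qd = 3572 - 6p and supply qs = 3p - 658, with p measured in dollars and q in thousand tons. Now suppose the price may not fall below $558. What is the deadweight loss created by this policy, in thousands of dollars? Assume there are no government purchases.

69696

Setting quantity demanded equal to quantity supplied, 3572 - 6p = 3p - 658, gives p* = 470 and q* = 752.
Because the floor (558) lies above the market-clearing price, it is binding.
At p = 558: qd = 3572 - 6·558 = 224 and qs = 3·558 - 658 = 1016.
Quantity traded falls to 224. At q = 224 the demand price is (3572 - 224)/6 = 558 and the supply price is (658 + 224)/3 = 294.
Deadweight loss = ½ · (558 - 294) · (752 - 224) = ½ · 264 · 528 = 69696.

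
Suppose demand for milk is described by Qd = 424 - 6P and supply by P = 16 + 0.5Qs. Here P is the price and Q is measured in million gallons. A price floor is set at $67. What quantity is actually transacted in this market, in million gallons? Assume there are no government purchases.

22

Rearranging supply gives Qs = 2P - 32. Without the control the market clears where 424 - 6P = 2P - 32, i.e. P* = 57 and Q* = 82.
Since 67 > 57, the floor is binding.
At P = 67: Qd = 424 - 6·67 = 22 and Qs = 2·67 - 32 = 102.
The quantity actually transacted is the short side, demand: 22.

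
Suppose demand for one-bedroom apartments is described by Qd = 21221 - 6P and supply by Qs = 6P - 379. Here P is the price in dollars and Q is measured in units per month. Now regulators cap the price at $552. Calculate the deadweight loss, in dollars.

Without the control the market clears where 21221 - 6P = 6P - 379, i.e. P* = 1800 and Q* = 10421.
The ceiling of 552 is below the equilibrium price 1800, so it binds.
At P = 552: Qd = 21221 - 6·552 = 17909 and Qs = 6·552 - 379 = 2933.
Quantity traded falls to 2933. At Q = 2933 the demand price is (21221 - 2933)/6 = 3048 and the supply price is (379 + 2933)/6 = 552.
Deadweight loss = ½ · (3048 - 552) · (10421 - 2933) = ½ · 2496 · 7488 = 9345024.

9345024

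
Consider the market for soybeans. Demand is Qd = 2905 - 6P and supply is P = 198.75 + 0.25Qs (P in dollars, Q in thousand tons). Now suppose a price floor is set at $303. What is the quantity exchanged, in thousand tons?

Rearranging supply gives Qs = 4P - 795. Setting quantity demanded equal to quantity supplied, 2905 - 6P = 4P - 795, gives P* = 370 and Q* = 685.
Since 303 is below P* = 370, the floor does not bind and the free-market outcome prevails.

685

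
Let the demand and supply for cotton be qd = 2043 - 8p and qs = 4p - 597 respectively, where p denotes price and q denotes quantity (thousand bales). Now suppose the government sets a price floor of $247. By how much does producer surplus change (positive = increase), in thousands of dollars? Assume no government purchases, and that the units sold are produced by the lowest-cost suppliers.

-4023

Setting quantity demanded equal to quantity supplied, 2043 - 8p = 4p - 597, gives p* = 220 and q* = 283.
Because the floor (247) lies above the market-clearing price, it is binding.
At p = 247: qd = 2043 - 8·247 = 67 and qs = 4·247 - 597 = 391.
Producer surplus without the control is ½ · (220 - 149.25) · 283 = 10011.125.
With the floor, 67 units are sold at 247. The supply price at q = 67 is 166, so PS = ½ · [(247 - 149.25) + (247 - 166)] · 67 = 5988.125.
Change in producer surplus = 5988.125 - 10011.125 = -4023.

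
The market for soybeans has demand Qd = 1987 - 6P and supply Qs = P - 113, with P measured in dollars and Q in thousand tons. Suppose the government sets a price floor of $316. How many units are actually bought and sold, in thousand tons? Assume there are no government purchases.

In a free market, 1987 - 6P = P - 113 gives the equilibrium P* = 300, Q* = 187.
Since 316 > 300, the floor is binding.
At P = 316: Qd = 1987 - 6·316 = 91 and Qs = 316 - 113 = 203.
The quantity actually transacted is the short side, demand: 91.

91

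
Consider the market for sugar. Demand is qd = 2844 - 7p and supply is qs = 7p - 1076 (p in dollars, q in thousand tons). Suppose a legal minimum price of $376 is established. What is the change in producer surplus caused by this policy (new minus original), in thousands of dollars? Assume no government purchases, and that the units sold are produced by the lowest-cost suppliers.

-11904

In a free market, 2844 - 7p = 7p - 1076 gives the equilibrium p* = 280, q* = 884.
The floor of 376 is above the equilibrium price 280, so it binds.
At p = 376: qd = 2844 - 7·376 = 212 and qs = 7·376 - 1076 = 1556.
Producer surplus without the control is ½ · (280 - 1076/7) · 884 = 390728/7.
With the floor, 212 units are sold at 376. The supply price at q = 212 is 184, so PS = ½ · [(376 - 1076/7) + (376 - 184)] · 212 = 307400/7.
Change in producer surplus = 307400/7 - 390728/7 = -11904.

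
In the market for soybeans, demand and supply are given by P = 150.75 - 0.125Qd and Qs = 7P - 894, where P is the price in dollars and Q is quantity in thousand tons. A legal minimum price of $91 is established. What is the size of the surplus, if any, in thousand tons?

Rearranging demand gives Qd = 1206 - 8P. Setting quantity demanded equal to quantity supplied, 1206 - 8P = 7P - 894, gives P* = 140 and Q* = 86.
The floor of 91 is below the equilibrium price 140, so it is not binding; the market clears at P* = 140, Q* = 86.
Since the control does not bind, there is no surplus.

0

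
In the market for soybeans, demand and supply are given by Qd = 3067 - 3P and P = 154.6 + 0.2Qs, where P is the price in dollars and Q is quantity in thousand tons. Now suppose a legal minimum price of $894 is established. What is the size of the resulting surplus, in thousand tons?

Rearranging supply gives Qs = 5P - 773. In a free market, 3067 - 3P = 5P - 773 gives the equilibrium P* = 480, Q* = 1627.
Because the floor (894) lies above the market-clearing price, it is binding.
At P = 894: Qd = 3067 - 3·894 = 385 and Qs = 5·894 - 773 = 3697.
Surplus = Qs - Qd = 3697 - 385 = 3312.

3312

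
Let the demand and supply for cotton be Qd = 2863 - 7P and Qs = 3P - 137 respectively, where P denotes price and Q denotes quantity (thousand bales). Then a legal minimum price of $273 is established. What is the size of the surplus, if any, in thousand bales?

0

Equilibrium: 2863 - 7P = 3P - 137, so 3000 = 10P and P* = 300, Q* = 763.
Since 273 is below P* = 300, the floor does not bind and the free-market outcome prevails.
Since the control does not bind, there is no surplus.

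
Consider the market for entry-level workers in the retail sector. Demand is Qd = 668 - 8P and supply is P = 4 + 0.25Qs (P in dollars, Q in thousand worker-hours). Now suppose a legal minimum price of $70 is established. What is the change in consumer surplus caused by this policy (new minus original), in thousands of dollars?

-2080

Rearranging supply gives Qs = 4P - 16. In a free market, 668 - 8P = 4P - 16 gives the equilibrium P* = 57, Q* = 212.
Because the floor (70) lies above the market-clearing price, it is binding.
At P = 70: Qd = 668 - 8·70 = 108 and Qs = 4·70 - 16 = 264.
Consumer surplus without the control is ½ · (83.5 - 57) · 212 = 2809.
With the floor, consumers buy 108 units at 70, so CS = ½ · (83.5 - 70) · 108 = 729.
Change in consumer surplus = 729 - 2809 = -2080.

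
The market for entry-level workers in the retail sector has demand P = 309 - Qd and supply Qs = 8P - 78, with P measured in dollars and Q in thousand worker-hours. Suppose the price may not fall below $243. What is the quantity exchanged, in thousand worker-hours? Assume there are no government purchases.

66

Rearranging demand gives Qd = 309 - P. In a free market, 309 - P = 8P - 78 gives the equilibrium P* = 43, Q* = 266.
The floor of 243 is above the equilibrium price 43, so it binds.
At P = 243: Qd = 309 - 243 = 66 and Qs = 8·243 - 78 = 1866.
The quantity actually transacted is the short side, demand: 66.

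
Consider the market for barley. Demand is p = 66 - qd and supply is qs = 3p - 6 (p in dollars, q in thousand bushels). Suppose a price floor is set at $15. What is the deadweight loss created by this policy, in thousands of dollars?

Rearranging demand gives qd = 66 - p. Equilibrium: 66 - p = 3p - 6, so 72 = 4p and p* = 18, q* = 48.
The floor of 15 is below the equilibrium price 18, so it is not binding; the market clears at p* = 18, q* = 48.
Since the control does not bind, no trades are prevented and deadweight loss is zero.

0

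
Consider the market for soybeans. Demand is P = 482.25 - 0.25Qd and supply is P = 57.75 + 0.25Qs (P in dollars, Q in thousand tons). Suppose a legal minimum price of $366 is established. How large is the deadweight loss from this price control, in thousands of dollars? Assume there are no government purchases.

Rearranging demand gives Qd = 1929 - 4P; rearranging supply gives Qs = 4P - 231. Setting quantity demanded equal to quantity supplied, 1929 - 4P = 4P - 231, gives P* = 270 and Q* = 849.
Because the floor (366) lies above the market-clearing price, it is binding.
At P = 366: Qd = 1929 - 4·366 = 465 and Qs = 4·366 - 231 = 1233.
Quantity traded falls to 465. At Q = 465 the demand price is (1929 - 465)/4 = 366 and the supply price is (231 + 465)/4 = 174.
Deadweight loss = ½ · (366 - 174) · (849 - 465) = ½ · 192 · 384 = 36864.

36864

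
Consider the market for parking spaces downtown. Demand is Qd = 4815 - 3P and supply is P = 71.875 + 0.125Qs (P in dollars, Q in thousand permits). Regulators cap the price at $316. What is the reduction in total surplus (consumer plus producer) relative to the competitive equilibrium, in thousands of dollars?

Rearranging supply gives Qs = 8P - 575. Without the control the market clears where 4815 - 3P = 8P - 575, i.e. P* = 490 and Q* = 3345.
Because the ceiling (316) lies below the market-clearing price, it is binding.
At P = 316: Qd = 4815 - 3·316 = 3867 and Qs = 8·316 - 575 = 1953.
Quantity traded falls to 1953. At Q = 1953 the demand price is (4815 - 1953)/3 = 954 and the supply price is (575 + 1953)/8 = 316.
Deadweight loss = ½ · (954 - 316) · (3345 - 1953) = ½ · 638 · 1392 = 444048.

444048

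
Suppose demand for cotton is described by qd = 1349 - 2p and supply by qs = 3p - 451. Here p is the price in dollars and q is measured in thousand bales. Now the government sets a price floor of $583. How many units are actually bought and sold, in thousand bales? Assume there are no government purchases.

Equilibrium: 1349 - 2p = 3p - 451, so 1800 = 5p and p* = 360, q* = 629.
Because the floor (583) lies above the market-clearing price, it is binding.
At p = 583: qd = 1349 - 2·583 = 183 and qs = 3·583 - 451 = 1298.
The quantity actually transacted is the short side, demand: 183.

183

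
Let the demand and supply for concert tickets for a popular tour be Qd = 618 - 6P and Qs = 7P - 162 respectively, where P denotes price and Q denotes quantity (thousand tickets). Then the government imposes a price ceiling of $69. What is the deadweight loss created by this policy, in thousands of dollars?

Equilibrium: 618 - 6P = 7P - 162, so 780 = 13P and P* = 60, Q* = 258.
The ceiling of 69 is above the equilibrium price 60, so it is not binding; the market clears at P* = 60, Q* = 258.
Since the control does not bind, no trades are prevented and deadweight loss is zero.

0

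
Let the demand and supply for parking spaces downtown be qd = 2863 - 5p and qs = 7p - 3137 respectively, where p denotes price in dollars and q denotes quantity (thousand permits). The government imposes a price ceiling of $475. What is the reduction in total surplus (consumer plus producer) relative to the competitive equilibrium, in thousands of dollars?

5250

In a free market, 2863 - 5p = 7p - 3137 gives the equilibrium p* = 500, q* = 363.
The ceiling of 475 is below the equilibrium price 500, so it binds.
At p = 475: qd = 2863 - 5·475 = 488 and qs = 7·475 - 3137 = 188.
Quantity traded falls to 188. At q = 188 the demand price is (2863 - 188)/5 = 535 and the supply price is (3137 + 188)/7 = 475.
Deadweight loss = ½ · (535 - 475) · (363 - 188) = ½ · 60 · 175 = 5250.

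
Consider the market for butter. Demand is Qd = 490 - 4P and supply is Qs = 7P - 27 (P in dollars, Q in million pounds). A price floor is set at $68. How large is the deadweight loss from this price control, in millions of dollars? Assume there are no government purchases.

Without the control the market clears where 490 - 4P = 7P - 27, i.e. P* = 47 and Q* = 302.
Because the floor (68) lies above the market-clearing price, it is binding.
At P = 68: Qd = 490 - 4·68 = 218 and Qs = 7·68 - 27 = 449.
Quantity traded falls to 218. At Q = 218 the demand price is (490 - 218)/4 = 68 and the supply price is (27 + 218)/7 = 35.
Deadweight loss = ½ · (68 - 35) · (302 - 218) = ½ · 33 · 84 = 1386.

1386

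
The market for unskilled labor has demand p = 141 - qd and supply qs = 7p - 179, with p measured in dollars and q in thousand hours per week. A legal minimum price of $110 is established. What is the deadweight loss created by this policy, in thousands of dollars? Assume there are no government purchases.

Rearranging demand gives qd = 141 - p. Equilibrium: 141 - p = 7p - 179, so 320 = 8p and p* = 40, q* = 101.
The floor of 110 is above the equilibrium price 40, so it binds.
At p = 110: qd = 141 - 110 = 31 and qs = 7·110 - 179 = 591.
Quantity traded falls to 31. At q = 31 the demand price is 141 - 31 = 110 and the supply price is (179 + 31)/7 = 30.
Deadweight loss = ½ · (110 - 30) · (101 - 31) = ½ · 80 · 70 = 2800.

2800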